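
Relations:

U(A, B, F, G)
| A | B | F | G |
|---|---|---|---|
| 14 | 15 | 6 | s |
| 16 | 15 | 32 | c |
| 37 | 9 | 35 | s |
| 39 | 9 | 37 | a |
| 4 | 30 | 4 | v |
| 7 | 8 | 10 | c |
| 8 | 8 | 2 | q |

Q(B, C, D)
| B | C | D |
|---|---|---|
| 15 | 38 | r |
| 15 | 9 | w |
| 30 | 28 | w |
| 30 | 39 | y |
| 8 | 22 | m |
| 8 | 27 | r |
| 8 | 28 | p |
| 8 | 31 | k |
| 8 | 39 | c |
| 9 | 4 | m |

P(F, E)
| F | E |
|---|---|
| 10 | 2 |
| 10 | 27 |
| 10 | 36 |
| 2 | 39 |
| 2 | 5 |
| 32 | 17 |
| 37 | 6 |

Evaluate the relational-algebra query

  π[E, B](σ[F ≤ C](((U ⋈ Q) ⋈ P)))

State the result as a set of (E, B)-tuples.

U ⋈ Q (natural join on B): {(14, 15, 6, s, 38, r), (14, 15, 6, s, 9, w), (16, 15, 32, c, 38, r), (16, 15, 32, c, 9, w), (37, 9, 35, s, 4, m), (39, 9, 37, a, 4, m), (4, 30, 4, v, 28, w), (4, 30, 4, v, 39, y), (7, 8, 10, c, 22, m), (7, 8, 10, c, 27, r), (7, 8, 10, c, 28, p), (7, 8, 10, c, 31, k), (7, 8, 10, c, 39, c), (8, 8, 2, q, 22, m), (8, 8, 2, q, 27, r), (8, 8, 2, q, 28, p), (8, 8, 2, q, 31, k), (8, 8, 2, q, 39, c)}
(U ⋈ Q) ⋈ P (natural join on F): {(16, 15, 32, c, 38, r, 17), (16, 15, 32, c, 9, w, 17), (39, 9, 37, a, 4, m, 6), (7, 8, 10, c, 22, m, 2), (7, 8, 10, c, 22, m, 27), (7, 8, 10, c, 22, m, 36), (7, 8, 10, c, 27, r, 2), (7, 8, 10, c, 27, r, 27), (7, 8, 10, c, 27, r, 36), (7, 8, 10, c, 28, p, 2), (7, 8, 10, c, 28, p, 27), (7, 8, 10, c, 28, p, 36), (7, 8, 10, c, 31, k, 2), (7, 8, 10, c, 31, k, 27), (7, 8, 10, c, 31, k, 36), (7, 8, 10, c, 39, c, 2), (7, 8, 10, c, 39, c, 27), (7, 8, 10, c, 39, c, 36), (8, 8, 2, q, 22, m, 39), (8, 8, 2, q, 22, m, 5), (8, 8, 2, q, 27, r, 39), (8, 8, 2, q, 27, r, 5), (8, 8, 2, q, 28, p, 39), (8, 8, 2, q, 28, p, 5), (8, 8, 2, q, 31, k, 39), (8, 8, 2, q, 31, k, 5), (8, 8, 2, q, 39, c, 39), (8, 8, 2, q, 39, c, 5)}
σ[F ≤ C]: keep tuples satisfying F ≤ C → {(16, 15, 32, c, 38, r, 17), (7, 8, 10, c, 22, m, 2), (7, 8, 10, c, 22, m, 27), (7, 8, 10, c, 22, m, 36), (7, 8, 10, c, 27, r, 2), (7, 8, 10, c, 27, r, 27), (7, 8, 10, c, 27, r, 36), (7, 8, 10, c, 28, p, 2), (7, 8, 10, c, 28, p, 27), (7, 8, 10, c, 28, p, 36), (7, 8, 10, c, 31, k, 2), (7, 8, 10, c, 31, k, 27), (7, 8, 10, c, 31, k, 36), (7, 8, 10, c, 39, c, 2), (7, 8, 10, c, 39, c, 27), (7, 8, 10, c, 39, c, 36), (8, 8, 2, q, 22, m, 39), (8, 8, 2, q, 22, m, 5), (8, 8, 2, q, 27, r, 39), (8, 8, 2, q, 27, r, 5), (8, 8, 2, q, 28, p, 39), (8, 8, 2, q, 28, p, 5), (8, 8, 2, q, 31, k, 39), (8, 8, 2, q, 31, k, 5), (8, 8, 2, q, 39, c, 39), (8, 8, 2, q, 39, c, 5)}
Keep only column(s) E, B (20 duplicate(s) eliminated): {(17, 15), (2, 8), (27, 8), (36, 8), (39, 8), (5, 8)}

{(17, 15), (2, 8), (27, 8), (36, 8), (39, 8), (5, 8)}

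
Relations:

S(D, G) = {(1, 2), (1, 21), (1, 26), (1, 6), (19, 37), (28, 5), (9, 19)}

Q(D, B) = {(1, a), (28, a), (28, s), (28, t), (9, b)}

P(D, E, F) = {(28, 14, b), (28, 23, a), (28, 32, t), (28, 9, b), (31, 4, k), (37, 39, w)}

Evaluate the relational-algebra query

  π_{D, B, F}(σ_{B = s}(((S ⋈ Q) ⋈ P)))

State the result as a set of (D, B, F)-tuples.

Natural join on D: {(1, 2, a), (1, 21, a), (1, 26, a), (1, 6, a), (28, 5, a), (28, 5, s), (28, 5, t), (9, 19, b)}
Natural join on D: {(28, 5, a, 14, b), (28, 5, a, 23, a), (28, 5, a, 32, t), (28, 5, a, 9, b), (28, 5, s, 14, b), (28, 5, s, 23, a), (28, 5, s, 32, t), (28, 5, s, 9, b), (28, 5, t, 14, b), (28, 5, t, 23, a), (28, 5, t, 32, t), (28, 5, t, 9, b)}
Filtering on B = s leaves {(28, 5, s, 14, b), (28, 5, s, 23, a), (28, 5, s, 32, t), (28, 5, s, 9, b)}.
π[D, B, F]: project onto (D, B, F) (1 duplicate(s) eliminated) → {(28, s, a), (28, s, b), (28, s, t)}

{(28, s, a), (28, s, b), (28, s, t)}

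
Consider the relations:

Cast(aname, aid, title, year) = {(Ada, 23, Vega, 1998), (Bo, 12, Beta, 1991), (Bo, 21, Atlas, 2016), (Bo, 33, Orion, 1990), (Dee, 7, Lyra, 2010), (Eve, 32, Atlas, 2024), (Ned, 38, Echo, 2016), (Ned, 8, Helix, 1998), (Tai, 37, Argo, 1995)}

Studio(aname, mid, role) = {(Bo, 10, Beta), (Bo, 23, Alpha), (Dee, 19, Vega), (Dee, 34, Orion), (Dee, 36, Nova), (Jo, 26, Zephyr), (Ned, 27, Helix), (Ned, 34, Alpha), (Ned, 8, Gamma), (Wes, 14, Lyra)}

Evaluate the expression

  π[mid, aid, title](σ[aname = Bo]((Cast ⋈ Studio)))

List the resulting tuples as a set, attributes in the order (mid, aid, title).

Joining Cast and Studio on aname yields {(Bo, 12, Beta, 1991, 10, Beta), (Bo, 12, Beta, 1991, 23, Alpha), (Bo, 21, Atlas, 2016, 10, Beta), (Bo, 21, Atlas, 2016, 23, Alpha), (Bo, 33, Orion, 1990, 10, Beta), (Bo, 33, Orion, 1990, 23, Alpha), (Dee, 7, Lyra, 2010, 19, Vega), (Dee, 7, Lyra, 2010, 34, Orion), (Dee, 7, Lyra, 2010, 36, Nova), (Ned, 38, Echo, 2016, 27, Helix), (Ned, 38, Echo, 2016, 34, Alpha), (Ned, 38, Echo, 2016, 8, Gamma), (Ned, 8, Helix, 1998, 27, Helix), (Ned, 8, Helix, 1998, 34, Alpha), (Ned, 8, Helix, 1998, 8, Gamma)}.
Selection aname = Bo: {(Bo, 12, Beta, 1991, 10, Beta), (Bo, 12, Beta, 1991, 23, Alpha), (Bo, 21, Atlas, 2016, 10, Beta), (Bo, 21, Atlas, 2016, 23, Alpha), (Bo, 33, Orion, 1990, 10, Beta), (Bo, 33, Orion, 1990, 23, Alpha)}
Projecting to mid, aid, title: {(10, 12, Beta), (10, 21, Atlas), (10, 33, Orion), (23, 12, Beta), (23, 21, Atlas), (23, 33, Orion)}

{(10, 12, Beta), (10, 21, Atlas), (10, 33, Orion), (23, 12, Beta), (23, 21, Atlas), (23, 33, Orion)}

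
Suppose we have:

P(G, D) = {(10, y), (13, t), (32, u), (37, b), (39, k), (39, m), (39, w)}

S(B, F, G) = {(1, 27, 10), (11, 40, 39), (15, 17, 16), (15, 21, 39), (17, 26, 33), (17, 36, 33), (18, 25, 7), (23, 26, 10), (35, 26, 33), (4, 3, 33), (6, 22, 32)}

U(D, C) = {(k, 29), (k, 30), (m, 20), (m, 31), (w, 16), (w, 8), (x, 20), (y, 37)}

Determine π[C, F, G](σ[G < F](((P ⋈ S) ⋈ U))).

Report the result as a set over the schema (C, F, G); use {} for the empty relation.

{(16, 40, 39), (20, 40, 39), (29, 40, 39), (30, 40, 39), (31, 40, 39), (37, 26, 10), (37, 27, 10), (8, 40, 39)}

Natural join on G: {(10, y, 1, 27), (10, y, 23, 26), (32, u, 6, 22), (39, k, 11, 40), (39, k, 15, 21), (39, m, 11, 40), (39, m, 15, 21), (39, w, 11, 40), (39, w, 15, 21)}
Natural join on D: {(10, y, 1, 27, 37), (10, y, 23, 26, 37), (39, k, 11, 40, 29), (39, k, 11, 40, 30), (39, k, 15, 21, 29), (39, k, 15, 21, 30), (39, m, 11, 40, 20), (39, m, 11, 40, 31), (39, m, 15, 21, 20), (39, m, 15, 21, 31), (39, w, 11, 40, 16), (39, w, 11, 40, 8), (39, w, 15, 21, 16), (39, w, 15, 21, 8)}
Apply σ_{G < F}; surviving tuples: {(10, y, 1, 27, 37), (10, y, 23, 26, 37), (39, k, 11, 40, 29), (39, k, 11, 40, 30), (39, m, 11, 40, 20), (39, m, 11, 40, 31), (39, w, 11, 40, 16), (39, w, 11, 40, 8)}
π_{C, F, G} gives {(16, 40, 39), (20, 40, 39), (29, 40, 39), (30, 40, 39), (31, 40, 39), (37, 26, 10), (37, 27, 10), (8, 40, 39)}.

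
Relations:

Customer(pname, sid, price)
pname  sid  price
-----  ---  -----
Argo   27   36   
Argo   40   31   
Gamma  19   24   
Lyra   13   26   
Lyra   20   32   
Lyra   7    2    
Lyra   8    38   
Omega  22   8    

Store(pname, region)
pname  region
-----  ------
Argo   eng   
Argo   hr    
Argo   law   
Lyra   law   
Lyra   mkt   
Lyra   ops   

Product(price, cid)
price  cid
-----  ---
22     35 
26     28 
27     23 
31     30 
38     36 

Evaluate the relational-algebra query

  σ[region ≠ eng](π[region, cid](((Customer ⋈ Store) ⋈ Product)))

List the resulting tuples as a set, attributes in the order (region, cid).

{(hr, 30), (law, 28), (law, 30), (law, 36), (mkt, 28), (mkt, 36), (ops, 28), (ops, 36)}

Joining Customer and Store on pname yields {(Argo, 27, 36, eng), (Argo, 27, 36, hr), (Argo, 27, 36, law), (Argo, 40, 31, eng), (Argo, 40, 31, hr), (Argo, 40, 31, law), (Lyra, 13, 26, law), (Lyra, 13, 26, mkt), (Lyra, 13, 26, ops), (Lyra, 20, 32, law), (Lyra, 20, 32, mkt), (Lyra, 20, 32, ops), (Lyra, 7, 2, law), (Lyra, 7, 2, mkt), (Lyra, 7, 2, ops), (Lyra, 8, 38, law), (Lyra, 8, 38, mkt), (Lyra, 8, 38, ops)}.
Joining (Customer ⋈ Store) and Product on price yields {(Argo, 40, 31, eng, 30), (Argo, 40, 31, hr, 30), (Argo, 40, 31, law, 30), (Lyra, 13, 26, law, 28), (Lyra, 13, 26, mkt, 28), (Lyra, 13, 26, ops, 28), (Lyra, 8, 38, law, 36), (Lyra, 8, 38, mkt, 36), (Lyra, 8, 38, ops, 36)}.
π[region, cid]: project onto (region, cid) → {(eng, 30), (hr, 30), (law, 28), (law, 30), (law, 36), (mkt, 28), (mkt, 36), (ops, 28), (ops, 36)}
Filtering on region ≠ eng leaves {(hr, 30), (law, 28), (law, 30), (law, 36), (mkt, 28), (mkt, 36), (ops, 28), (ops, 36)}.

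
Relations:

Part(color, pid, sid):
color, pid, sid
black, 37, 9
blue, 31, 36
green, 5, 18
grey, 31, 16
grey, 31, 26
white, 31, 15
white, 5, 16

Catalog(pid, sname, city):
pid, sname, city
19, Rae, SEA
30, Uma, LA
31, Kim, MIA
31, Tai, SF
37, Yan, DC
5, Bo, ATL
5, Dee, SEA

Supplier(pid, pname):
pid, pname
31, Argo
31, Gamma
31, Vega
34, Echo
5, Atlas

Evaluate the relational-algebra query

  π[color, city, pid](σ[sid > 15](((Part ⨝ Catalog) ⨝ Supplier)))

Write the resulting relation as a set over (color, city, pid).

{(blue, MIA, 31), (blue, SF, 31), (green, ATL, 5), (green, SEA, 5), (grey, MIA, 31), (grey, SF, 31), (white, ATL, 5), (white, SEA, 5)}

Natural join on pid: {(black, 37, 9, Yan, DC), (blue, 31, 36, Kim, MIA), (blue, 31, 36, Tai, SF), (green, 5, 18, Bo, ATL), (green, 5, 18, Dee, SEA), (grey, 31, 16, Kim, MIA), (grey, 31, 16, Tai, SF), (grey, 31, 26, Kim, MIA), (grey, 31, 26, Tai, SF), (white, 31, 15, Kim, MIA), (white, 31, 15, Tai, SF), (white, 5, 16, Bo, ATL), (white, 5, 16, Dee, SEA)}
Natural join on pid: {(blue, 31, 36, Kim, MIA, Argo), (blue, 31, 36, Kim, MIA, Gamma), (blue, 31, 36, Kim, MIA, Vega), (blue, 31, 36, Tai, SF, Argo), (blue, 31, 36, Tai, SF, Gamma), (blue, 31, 36, Tai, SF, Vega), (green, 5, 18, Bo, ATL, Atlas), (green, 5, 18, Dee, SEA, Atlas), (grey, 31, 16, Kim, MIA, Argo), (grey, 31, 16, Kim, MIA, Gamma), (grey, 31, 16, Kim, MIA, Vega), (grey, 31, 16, Tai, SF, Argo), (grey, 31, 16, Tai, SF, Gamma), (grey, 31, 16, Tai, SF, Vega), (grey, 31, 26, Kim, MIA, Argo), (grey, 31, 26, Kim, MIA, Gamma), (grey, 31, 26, Kim, MIA, Vega), (grey, 31, 26, Tai, SF, Argo), (grey, 31, 26, Tai, SF, Gamma), (grey, 31, 26, Tai, SF, Vega), (white, 31, 15, Kim, MIA, Argo), (white, 31, 15, Kim, MIA, Gamma), (white, 31, 15, Kim, MIA, Vega), (white, 31, 15, Tai, SF, Argo), (white, 31, 15, Tai, SF, Gamma), (white, 31, 15, Tai, SF, Vega), (white, 5, 16, Bo, ATL, Atlas), (white, 5, 16, Dee, SEA, Atlas)}
Apply σ_{sid > 15}; surviving tuples: {(blue, 31, 36, Kim, MIA, Argo), (blue, 31, 36, Kim, MIA, Gamma), (blue, 31, 36, Kim, MIA, Vega), (blue, 31, 36, Tai, SF, Argo), (blue, 31, 36, Tai, SF, Gamma), (blue, 31, 36, Tai, SF, Vega), (green, 5, 18, Bo, ATL, Atlas), (green, 5, 18, Dee, SEA, Atlas), (grey, 31, 16, Kim, MIA, Argo), (grey, 31, 16, Kim, MIA, Gamma), (grey, 31, 16, Kim, MIA, Vega), (grey, 31, 16, Tai, SF, Argo), (grey, 31, 16, Tai, SF, Gamma), (grey, 31, 16, Tai, SF, Vega), (grey, 31, 26, Kim, MIA, Argo), (grey, 31, 26, Kim, MIA, Gamma), (grey, 31, 26, Kim, MIA, Vega), (grey, 31, 26, Tai, SF, Argo), (grey, 31, 26, Tai, SF, Gamma), (grey, 31, 26, Tai, SF, Vega), (white, 5, 16, Bo, ATL, Atlas), (white, 5, 16, Dee, SEA, Atlas)}
π_{color, city, pid} gives {(blue, MIA, 31), (blue, SF, 31), (green, ATL, 5), (green, SEA, 5), (grey, MIA, 31), (grey, SF, 31), (white, ATL, 5), (white, SEA, 5)} (14 duplicate(s) eliminated).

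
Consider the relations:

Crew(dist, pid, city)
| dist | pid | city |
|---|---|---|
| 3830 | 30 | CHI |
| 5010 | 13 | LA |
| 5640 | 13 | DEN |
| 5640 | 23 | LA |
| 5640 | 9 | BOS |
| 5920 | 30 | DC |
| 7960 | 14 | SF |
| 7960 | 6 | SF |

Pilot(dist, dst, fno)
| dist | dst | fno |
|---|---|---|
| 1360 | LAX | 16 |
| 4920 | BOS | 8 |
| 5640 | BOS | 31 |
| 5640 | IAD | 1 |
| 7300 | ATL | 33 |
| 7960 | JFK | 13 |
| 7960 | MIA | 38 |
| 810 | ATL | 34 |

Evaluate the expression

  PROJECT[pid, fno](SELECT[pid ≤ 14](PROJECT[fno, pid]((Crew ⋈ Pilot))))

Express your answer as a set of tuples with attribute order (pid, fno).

{(13, 1), (13, 31), (14, 13), (14, 38), (6, 13), (6, 38), (9, 1), (9, 31)}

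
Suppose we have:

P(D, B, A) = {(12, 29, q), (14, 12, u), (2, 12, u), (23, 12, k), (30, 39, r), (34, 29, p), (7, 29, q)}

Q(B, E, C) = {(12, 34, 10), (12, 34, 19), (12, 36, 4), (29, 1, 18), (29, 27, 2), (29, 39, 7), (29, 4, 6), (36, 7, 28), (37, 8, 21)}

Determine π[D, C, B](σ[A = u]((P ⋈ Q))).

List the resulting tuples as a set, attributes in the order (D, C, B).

{(14, 10, 12), (14, 19, 12), (14, 4, 12), (2, 10, 12), (2, 19, 12), (2, 4, 12)}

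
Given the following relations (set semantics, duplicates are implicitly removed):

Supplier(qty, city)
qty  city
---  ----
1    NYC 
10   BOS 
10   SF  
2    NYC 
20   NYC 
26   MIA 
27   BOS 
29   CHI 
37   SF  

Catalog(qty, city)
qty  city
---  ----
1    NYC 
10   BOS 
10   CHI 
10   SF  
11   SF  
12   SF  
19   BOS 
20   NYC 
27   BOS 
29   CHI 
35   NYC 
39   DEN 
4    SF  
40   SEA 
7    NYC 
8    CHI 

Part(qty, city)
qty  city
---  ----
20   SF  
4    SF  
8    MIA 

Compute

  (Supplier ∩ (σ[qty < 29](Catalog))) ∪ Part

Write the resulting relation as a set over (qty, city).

Apply σ_{qty < 29}; surviving tuples: {(1, NYC), (10, BOS), (10, CHI), (10, SF), (11, SF), (12, SF), (19, BOS), (20, NYC), (27, BOS), (4, SF), (7, NYC), (8, CHI)}
Intersection: {(1, NYC), (10, BOS), (10, SF), (2, NYC), (20, NYC), (26, MIA), (27, BOS), (29, CHI), (37, SF)} with {(1, NYC), (10, BOS), (10, CHI), (10, SF), (11, SF), (12, SF), (19, BOS), (20, NYC), (27, BOS), (4, SF), (7, NYC), (8, CHI)} → {(1, NYC), (10, BOS), (10, SF), (20, NYC), (27, BOS)}
Union: {(1, NYC), (10, BOS), (10, SF), (20, NYC), (27, BOS)} with {(20, SF), (4, SF), (8, MIA)} → {(1, NYC), (10, BOS), (10, SF), (20, NYC), (20, SF), (27, BOS), (4, SF), (8, MIA)}

{(1, NYC), (10, BOS), (10, SF), (20, NYC), (20, SF), (27, BOS), (4, SF), (8, MIA)}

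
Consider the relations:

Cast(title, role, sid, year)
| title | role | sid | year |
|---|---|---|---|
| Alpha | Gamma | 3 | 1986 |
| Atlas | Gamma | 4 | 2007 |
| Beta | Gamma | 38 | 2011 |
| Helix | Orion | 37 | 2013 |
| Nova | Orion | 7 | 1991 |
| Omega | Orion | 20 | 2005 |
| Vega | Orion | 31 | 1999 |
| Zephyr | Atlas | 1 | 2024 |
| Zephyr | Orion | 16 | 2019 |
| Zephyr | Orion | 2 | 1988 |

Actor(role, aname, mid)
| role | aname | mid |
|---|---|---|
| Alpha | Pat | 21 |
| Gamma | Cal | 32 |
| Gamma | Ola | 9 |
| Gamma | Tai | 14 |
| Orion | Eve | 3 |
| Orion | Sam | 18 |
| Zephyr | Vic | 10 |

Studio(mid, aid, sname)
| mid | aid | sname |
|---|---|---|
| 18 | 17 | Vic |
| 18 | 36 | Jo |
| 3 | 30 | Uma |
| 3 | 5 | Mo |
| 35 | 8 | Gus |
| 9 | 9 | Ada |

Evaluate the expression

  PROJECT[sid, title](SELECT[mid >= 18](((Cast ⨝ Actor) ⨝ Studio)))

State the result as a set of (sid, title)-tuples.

{(16, Zephyr), (2, Zephyr), (20, Omega), (31, Vega), (37, Helix), (7, Nova)}

Cast ⋈ Actor (natural join on role): {(Alpha, Gamma, 3, 1986, Cal, 32), (Alpha, Gamma, 3, 1986, Ola, 9), (Alpha, Gamma, 3, 1986, Tai, 14), (Atlas, Gamma, 4, 2007, Cal, 32), (Atlas, Gamma, 4, 2007, Ola, 9), (Atlas, Gamma, 4, 2007, Tai, 14), (Beta, Gamma, 38, 2011, Cal, 32), (Beta, Gamma, 38, 2011, Ola, 9), (Beta, Gamma, 38, 2011, Tai, 14), (Helix, Orion, 37, 2013, Eve, 3), (Helix, Orion, 37, 2013, Sam, 18), (Nova, Orion, 7, 1991, Eve, 3), (Nova, Orion, 7, 1991, Sam, 18), (Omega, Orion, 20, 2005, Eve, 3), (Omega, Orion, 20, 2005, Sam, 18), (Vega, Orion, 31, 1999, Eve, 3), (Vega, Orion, 31, 1999, Sam, 18), (Zephyr, Orion, 16, 2019, Eve, 3), (Zephyr, Orion, 16, 2019, Sam, 18), (Zephyr, Orion, 2, 1988, Eve, 3), (Zephyr, Orion, 2, 1988, Sam, 18)}
(Cast ⨝ Actor) ⋈ Studio (natural join on mid): {(Alpha, Gamma, 3, 1986, Ola, 9, 9, Ada), (Atlas, Gamma, 4, 2007, Ola, 9, 9, Ada), (Beta, Gamma, 38, 2011, Ola, 9, 9, Ada), (Helix, Orion, 37, 2013, Eve, 3, 30, Uma), (Helix, Orion, 37, 2013, Eve, 3, 5, Mo), (Helix, Orion, 37, 2013, Sam, 18, 17, Vic), (Helix, Orion, 37, 2013, Sam, 18, 36, Jo), (Nova, Orion, 7, 1991, Eve, 3, 30, Uma), (Nova, Orion, 7, 1991, Eve, 3, 5, Mo), (Nova, Orion, 7, 1991, Sam, 18, 17, Vic), (Nova, Orion, 7, 1991, Sam, 18, 36, Jo), (Omega, Orion, 20, 2005, Eve, 3, 30, Uma), (Omega, Orion, 20, 2005, Eve, 3, 5, Mo), (Omega, Orion, 20, 2005, Sam, 18, 17, Vic), (Omega, Orion, 20, 2005, Sam, 18, 36, Jo), (Vega, Orion, 31, 1999, Eve, 3, 30, Uma), (Vega, Orion, 31, 1999, Eve, 3, 5, Mo), (Vega, Orion, 31, 1999, Sam, 18, 17, Vic), (Vega, Orion, 31, 1999, Sam, 18, 36, Jo), (Zephyr, Orion, 16, 2019, Eve, 3, 30, Uma), (Zephyr, Orion, 16, 2019, Eve, 3, 5, Mo), (Zephyr, Orion, 16, 2019, Sam, 18, 17, Vic), (Zephyr, Orion, 16, 2019, Sam, 18, 36, Jo), (Zephyr, Orion, 2, 1988, Eve, 3, 30, Uma), (Zephyr, Orion, 2, 1988, Eve, 3, 5, Mo), (Zephyr, Orion, 2, 1988, Sam, 18, 17, Vic), (Zephyr, Orion, 2, 1988, Sam, 18, 36, Jo)}
Selection mid >= 18: {(Helix, Orion, 37, 2013, Sam, 18, 17, Vic), (Helix, Orion, 37, 2013, Sam, 18, 36, Jo), (Nova, Orion, 7, 1991, Sam, 18, 17, Vic), (Nova, Orion, 7, 1991, Sam, 18, 36, Jo), (Omega, Orion, 20, 2005, Sam, 18, 17, Vic), (Omega, Orion, 20, 2005, Sam, 18, 36, Jo), (Vega, Orion, 31, 1999, Sam, 18, 17, Vic), (Vega, Orion, 31, 1999, Sam, 18, 36, Jo), (Zephyr, Orion, 16, 2019, Sam, 18, 17, Vic), (Zephyr, Orion, 16, 2019, Sam, 18, 36, Jo), (Zephyr, Orion, 2, 1988, Sam, 18, 17, Vic), (Zephyr, Orion, 2, 1988, Sam, 18, 36, Jo)}
π[sid, title]: project onto (sid, title) (6 duplicate(s) eliminated) → {(16, Zephyr), (2, Zephyr), (20, Omega), (31, Vega), (37, Helix), (7, Nova)}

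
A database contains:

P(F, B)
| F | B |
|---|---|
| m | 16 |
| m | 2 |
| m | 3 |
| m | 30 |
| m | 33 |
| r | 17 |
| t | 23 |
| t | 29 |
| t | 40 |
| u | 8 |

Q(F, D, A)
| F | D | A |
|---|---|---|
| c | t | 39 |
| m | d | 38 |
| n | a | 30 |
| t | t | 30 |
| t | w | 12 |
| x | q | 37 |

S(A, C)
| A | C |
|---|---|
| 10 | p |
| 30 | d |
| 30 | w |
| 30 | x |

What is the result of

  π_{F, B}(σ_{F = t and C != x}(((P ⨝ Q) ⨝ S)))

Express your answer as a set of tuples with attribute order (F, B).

{(t, 23), (t, 29), (t, 40)}

Natural join on F: {(m, 16, d, 38), (m, 2, d, 38), (m, 3, d, 38), (m, 30, d, 38), (m, 33, d, 38), (t, 23, t, 30), (t, 23, w, 12), (t, 29, t, 30), (t, 29, w, 12), (t, 40, t, 30), (t, 40, w, 12)}
Natural join on A: {(t, 23, t, 30, d), (t, 23, t, 30, w), (t, 23, t, 30, x), (t, 29, t, 30, d), (t, 29, t, 30, w), (t, 29, t, 30, x), (t, 40, t, 30, d), (t, 40, t, 30, w), (t, 40, t, 30, x)}
σ[F = t and C != x]: keep tuples satisfying F = t and C != x → {(t, 23, t, 30, d), (t, 23, t, 30, w), (t, 29, t, 30, d), (t, 29, t, 30, w), (t, 40, t, 30, d), (t, 40, t, 30, w)}
π[F, B]: project onto (F, B) (3 duplicate(s) eliminated) → {(t, 23), (t, 29), (t, 40)}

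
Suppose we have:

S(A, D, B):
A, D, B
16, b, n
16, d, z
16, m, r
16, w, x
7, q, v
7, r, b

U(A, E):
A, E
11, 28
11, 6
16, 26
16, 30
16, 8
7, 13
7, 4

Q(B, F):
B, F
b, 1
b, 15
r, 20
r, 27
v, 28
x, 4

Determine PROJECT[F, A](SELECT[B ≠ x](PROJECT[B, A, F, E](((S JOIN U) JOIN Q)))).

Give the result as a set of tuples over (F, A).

{(1, 7), (15, 7), (20, 16), (27, 16), (28, 7)}

Joining S and U on A yields {(16, b, n, 26), (16, b, n, 30), (16, b, n, 8), (16, d, z, 26), (16, d, z, 30), (16, d, z, 8), (16, m, r, 26), (16, m, r, 30), (16, m, r, 8), (16, w, x, 26), (16, w, x, 30), (16, w, x, 8), (7, q, v, 13), (7, q, v, 4), (7, r, b, 13), (7, r, b, 4)}.
Joining (S JOIN U) and Q on B yields {(16, m, r, 26, 20), (16, m, r, 26, 27), (16, m, r, 30, 20), (16, m, r, 30, 27), (16, m, r, 8, 20), (16, m, r, 8, 27), (16, w, x, 26, 4), (16, w, x, 30, 4), (16, w, x, 8, 4), (7, q, v, 13, 28), (7, q, v, 4, 28), (7, r, b, 13, 1), (7, r, b, 13, 15), (7, r, b, 4, 1), (7, r, b, 4, 15)}.
Keep only column(s) B, A, F, E: {(b, 7, 1, 13), (b, 7, 1, 4), (b, 7, 15, 13), (b, 7, 15, 4), (r, 16, 20, 26), (r, 16, 20, 30), (r, 16, 20, 8), (r, 16, 27, 26), (r, 16, 27, 30), (r, 16, 27, 8), (v, 7, 28, 13), (v, 7, 28, 4), (x, 16, 4, 26), (x, 16, 4, 30), (x, 16, 4, 8)}
Filtering on B ≠ x leaves {(b, 7, 1, 13), (b, 7, 1, 4), (b, 7, 15, 13), (b, 7, 15, 4), (r, 16, 20, 26), (r, 16, 20, 30), (r, 16, 20, 8), (r, 16, 27, 26), (r, 16, 27, 30), (r, 16, 27, 8), (v, 7, 28, 13), (v, 7, 28, 4)}.
Keep only column(s) F, A (7 duplicate(s) eliminated): {(1, 7), (15, 7), (20, 16), (27, 16), (28, 7)}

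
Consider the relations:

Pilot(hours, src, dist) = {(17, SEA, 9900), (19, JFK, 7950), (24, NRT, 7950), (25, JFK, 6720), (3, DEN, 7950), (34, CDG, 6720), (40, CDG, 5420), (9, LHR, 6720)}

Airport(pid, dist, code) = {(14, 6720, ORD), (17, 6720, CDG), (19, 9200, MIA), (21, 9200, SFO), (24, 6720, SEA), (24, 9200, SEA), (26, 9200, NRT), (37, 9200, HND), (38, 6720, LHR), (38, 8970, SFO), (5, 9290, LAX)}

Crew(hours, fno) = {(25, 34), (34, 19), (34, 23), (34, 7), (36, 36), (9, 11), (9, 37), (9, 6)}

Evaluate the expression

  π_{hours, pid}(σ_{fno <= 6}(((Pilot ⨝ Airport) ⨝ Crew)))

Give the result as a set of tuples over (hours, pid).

Pilot ⋈ Airport (natural join on dist): {(25, JFK, 6720, 14, ORD), (25, JFK, 6720, 17, CDG), (25, JFK, 6720, 24, SEA), (25, JFK, 6720, 38, LHR), (34, CDG, 6720, 14, ORD), (34, CDG, 6720, 17, CDG), (34, CDG, 6720, 24, SEA), (34, CDG, 6720, 38, LHR), (9, LHR, 6720, 14, ORD), (9, LHR, 6720, 17, CDG), (9, LHR, 6720, 24, SEA), (9, LHR, 6720, 38, LHR)}
(Pilot ⨝ Airport) ⋈ Crew (natural join on hours): {(25, JFK, 6720, 14, ORD, 34), (25, JFK, 6720, 17, CDG, 34), (25, JFK, 6720, 24, SEA, 34), (25, JFK, 6720, 38, LHR, 34), (34, CDG, 6720, 14, ORD, 19), (34, CDG, 6720, 14, ORD, 23), (34, CDG, 6720, 14, ORD, 7), (34, CDG, 6720, 17, CDG, 19), (34, CDG, 6720, 17, CDG, 23), (34, CDG, 6720, 17, CDG, 7), (34, CDG, 6720, 24, SEA, 19), (34, CDG, 6720, 24, SEA, 23), (34, CDG, 6720, 24, SEA, 7), (34, CDG, 6720, 38, LHR, 19), (34, CDG, 6720, 38, LHR, 23), (34, CDG, 6720, 38, LHR, 7), (9, LHR, 6720, 14, ORD, 11), (9, LHR, 6720, 14, ORD, 37), (9, LHR, 6720, 14, ORD, 6), (9, LHR, 6720, 17, CDG, 11), (9, LHR, 6720, 17, CDG, 37), (9, LHR, 6720, 17, CDG, 6), (9, LHR, 6720, 24, SEA, 11), (9, LHR, 6720, 24, SEA, 37), (9, LHR, 6720, 24, SEA, 6), (9, LHR, 6720, 38, LHR, 11), (9, LHR, 6720, 38, LHR, 37), (9, LHR, 6720, 38, LHR, 6)}
Filtering on fno <= 6 leaves {(9, LHR, 6720, 14, ORD, 6), (9, LHR, 6720, 17, CDG, 6), (9, LHR, 6720, 24, SEA, 6), (9, LHR, 6720, 38, LHR, 6)}.
Keep only column(s) hours, pid: {(9, 14), (9, 17), (9, 24), (9, 38)}

{(9, 14), (9, 17), (9, 24), (9, 38)}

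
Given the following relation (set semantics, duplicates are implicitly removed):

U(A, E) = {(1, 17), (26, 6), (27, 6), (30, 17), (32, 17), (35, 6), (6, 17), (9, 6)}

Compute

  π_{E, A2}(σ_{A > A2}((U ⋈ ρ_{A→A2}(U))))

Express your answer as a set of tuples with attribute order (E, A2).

{(17, 1), (17, 30), (17, 6), (6, 26), (6, 27), (6, 9)}

ρ[A→A2]: schema becomes (A2, E); tuples unchanged.
Joining U and ρ_{A→A2}(U) on E yields {(1, 17, 1), (1, 17, 30), (1, 17, 32), (1, 17, 6), (26, 6, 26), (26, 6, 27), (26, 6, 35), (26, 6, 9), (27, 6, 26), (27, 6, 27), (27, 6, 35), (27, 6, 9), (30, 17, 1), (30, 17, 30), (30, 17, 32), (30, 17, 6), (32, 17, 1), (32, 17, 30), (32, 17, 32), (32, 17, 6), (35, 6, 26), (35, 6, 27), (35, 6, 35), (35, 6, 9), (6, 17, 1), (6, 17, 30), (6, 17, 32), (6, 17, 6), (9, 6, 26), (9, 6, 27), (9, 6, 35), (9, 6, 9)}.
Apply σ_{A > A2}; surviving tuples: {(26, 6, 9), (27, 6, 26), (27, 6, 9), (30, 17, 1), (30, 17, 6), (32, 17, 1), (32, 17, 30), (32, 17, 6), (35, 6, 26), (35, 6, 27), (35, 6, 9), (6, 17, 1)}
π_{E, A2} gives {(17, 1), (17, 30), (17, 6), (6, 26), (6, 27), (6, 9)} (6 duplicate(s) eliminated).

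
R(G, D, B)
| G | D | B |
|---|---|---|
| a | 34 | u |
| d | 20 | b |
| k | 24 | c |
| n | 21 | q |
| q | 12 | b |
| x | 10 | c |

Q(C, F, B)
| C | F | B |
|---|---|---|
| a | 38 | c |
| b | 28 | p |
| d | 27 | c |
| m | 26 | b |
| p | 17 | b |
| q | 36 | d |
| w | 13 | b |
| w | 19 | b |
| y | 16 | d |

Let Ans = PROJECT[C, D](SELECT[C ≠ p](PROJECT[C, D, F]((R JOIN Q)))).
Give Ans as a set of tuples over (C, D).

{(a, 10), (a, 24), (d, 10), (d, 24), (m, 12), (m, 20), (w, 12), (w, 20)}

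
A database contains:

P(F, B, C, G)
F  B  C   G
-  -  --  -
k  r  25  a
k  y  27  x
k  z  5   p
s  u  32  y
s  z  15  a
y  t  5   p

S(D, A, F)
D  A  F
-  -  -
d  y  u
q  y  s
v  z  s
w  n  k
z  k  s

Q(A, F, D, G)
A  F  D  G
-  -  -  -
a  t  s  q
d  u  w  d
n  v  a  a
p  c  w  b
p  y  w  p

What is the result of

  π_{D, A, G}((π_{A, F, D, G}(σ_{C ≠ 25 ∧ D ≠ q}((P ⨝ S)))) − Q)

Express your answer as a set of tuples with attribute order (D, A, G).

{(v, z, a), (v, z, y), (w, n, p), (w, n, x), (z, k, a), (z, k, y)}

Natural join on F: {(k, r, 25, a, w, n), (k, y, 27, x, w, n), (k, z, 5, p, w, n), (s, u, 32, y, q, y), (s, u, 32, y, v, z), (s, u, 32, y, z, k), (s, z, 15, a, q, y), (s, z, 15, a, v, z), (s, z, 15, a, z, k)}
Apply σ_{C ≠ 25 ∧ D ≠ q}; surviving tuples: {(k, y, 27, x, w, n), (k, z, 5, p, w, n), (s, u, 32, y, v, z), (s, u, 32, y, z, k), (s, z, 15, a, v, z), (s, z, 15, a, z, k)}
Keep only column(s) A, F, D, G: {(k, s, z, a), (k, s, z, y), (n, k, w, p), (n, k, w, x), (z, s, v, a), (z, s, v, y)}
Set difference of the two operands is {(k, s, z, a), (k, s, z, y), (n, k, w, p), (n, k, w, x), (z, s, v, a), (z, s, v, y)}.
Keep only column(s) D, A, G: {(v, z, a), (v, z, y), (w, n, p), (w, n, x), (z, k, a), (z, k, y)}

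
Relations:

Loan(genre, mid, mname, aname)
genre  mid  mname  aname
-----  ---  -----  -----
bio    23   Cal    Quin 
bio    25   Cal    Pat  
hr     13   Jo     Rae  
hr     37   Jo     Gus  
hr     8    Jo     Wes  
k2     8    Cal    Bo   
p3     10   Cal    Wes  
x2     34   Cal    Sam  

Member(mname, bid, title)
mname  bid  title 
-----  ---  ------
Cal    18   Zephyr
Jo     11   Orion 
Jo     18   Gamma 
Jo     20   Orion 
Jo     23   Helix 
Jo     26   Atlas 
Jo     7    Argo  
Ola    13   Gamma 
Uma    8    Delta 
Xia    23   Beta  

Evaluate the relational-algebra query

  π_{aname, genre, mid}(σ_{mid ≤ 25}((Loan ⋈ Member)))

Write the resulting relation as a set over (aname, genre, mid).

{(Bo, k2, 8), (Pat, bio, 25), (Quin, bio, 23), (Rae, hr, 13), (Wes, hr, 8), (Wes, p3, 10)}

Natural join on mname: {(bio, 23, Cal, Quin, 18, Zephyr), (bio, 25, Cal, Pat, 18, Zephyr), (hr, 13, Jo, Rae, 11, Orion), (hr, 13, Jo, Rae, 18, Gamma), (hr, 13, Jo, Rae, 20, Orion), (hr, 13, Jo, Rae, 23, Helix), (hr, 13, Jo, Rae, 26, Atlas), (hr, 13, Jo, Rae, 7, Argo), (hr, 37, Jo, Gus, 11, Orion), (hr, 37, Jo, Gus, 18, Gamma), (hr, 37, Jo, Gus, 20, Orion), (hr, 37, Jo, Gus, 23, Helix), (hr, 37, Jo, Gus, 26, Atlas), (hr, 37, Jo, Gus, 7, Argo), (hr, 8, Jo, Wes, 11, Orion), (hr, 8, Jo, Wes, 18, Gamma), (hr, 8, Jo, Wes, 20, Orion), (hr, 8, Jo, Wes, 23, Helix), (hr, 8, Jo, Wes, 26, Atlas), (hr, 8, Jo, Wes, 7, Argo), (k2, 8, Cal, Bo, 18, Zephyr), (p3, 10, Cal, Wes, 18, Zephyr), (x2, 34, Cal, Sam, 18, Zephyr)}
Filtering on mid ≤ 25 leaves {(bio, 23, Cal, Quin, 18, Zephyr), (bio, 25, Cal, Pat, 18, Zephyr), (hr, 13, Jo, Rae, 11, Orion), (hr, 13, Jo, Rae, 18, Gamma), (hr, 13, Jo, Rae, 20, Orion), (hr, 13, Jo, Rae, 23, Helix), (hr, 13, Jo, Rae, 26, Atlas), (hr, 13, Jo, Rae, 7, Argo), (hr, 8, Jo, Wes, 11, Orion), (hr, 8, Jo, Wes, 18, Gamma), (hr, 8, Jo, Wes, 20, Orion), (hr, 8, Jo, Wes, 23, Helix), (hr, 8, Jo, Wes, 26, Atlas), (hr, 8, Jo, Wes, 7, Argo), (k2, 8, Cal, Bo, 18, Zephyr), (p3, 10, Cal, Wes, 18, Zephyr)}.
Projecting to aname, genre, mid (10 duplicate(s) eliminated): {(Bo, k2, 8), (Pat, bio, 25), (Quin, bio, 23), (Rae, hr, 13), (Wes, hr, 8), (Wes, p3, 10)}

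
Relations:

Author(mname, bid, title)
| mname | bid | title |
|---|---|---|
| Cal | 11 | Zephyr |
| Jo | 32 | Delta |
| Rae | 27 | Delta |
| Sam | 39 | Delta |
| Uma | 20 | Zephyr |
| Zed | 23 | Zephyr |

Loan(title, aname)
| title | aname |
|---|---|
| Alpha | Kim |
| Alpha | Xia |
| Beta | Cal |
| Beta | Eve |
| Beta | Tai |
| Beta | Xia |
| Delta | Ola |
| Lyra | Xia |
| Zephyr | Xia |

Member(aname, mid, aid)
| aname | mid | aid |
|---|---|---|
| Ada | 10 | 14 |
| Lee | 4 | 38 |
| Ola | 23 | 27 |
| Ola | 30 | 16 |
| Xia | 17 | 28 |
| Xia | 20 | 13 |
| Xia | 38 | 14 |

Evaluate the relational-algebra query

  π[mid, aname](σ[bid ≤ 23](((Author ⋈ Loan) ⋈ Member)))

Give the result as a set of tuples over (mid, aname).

{(17, Xia), (20, Xia), (38, Xia)}

Natural join on title: {(Cal, 11, Zephyr, Xia), (Jo, 32, Delta, Ola), (Rae, 27, Delta, Ola), (Sam, 39, Delta, Ola), (Uma, 20, Zephyr, Xia), (Zed, 23, Zephyr, Xia)}
Natural join on aname: {(Cal, 11, Zephyr, Xia, 17, 28), (Cal, 11, Zephyr, Xia, 20, 13), (Cal, 11, Zephyr, Xia, 38, 14), (Jo, 32, Delta, Ola, 23, 27), (Jo, 32, Delta, Ola, 30, 16), (Rae, 27, Delta, Ola, 23, 27), (Rae, 27, Delta, Ola, 30, 16), (Sam, 39, Delta, Ola, 23, 27), (Sam, 39, Delta, Ola, 30, 16), (Uma, 20, Zephyr, Xia, 17, 28), (Uma, 20, Zephyr, Xia, 20, 13), (Uma, 20, Zephyr, Xia, 38, 14), (Zed, 23, Zephyr, Xia, 17, 28), (Zed, 23, Zephyr, Xia, 20, 13), (Zed, 23, Zephyr, Xia, 38, 14)}
Selection bid ≤ 23: {(Cal, 11, Zephyr, Xia, 17, 28), (Cal, 11, Zephyr, Xia, 20, 13), (Cal, 11, Zephyr, Xia, 38, 14), (Uma, 20, Zephyr, Xia, 17, 28), (Uma, 20, Zephyr, Xia, 20, 13), (Uma, 20, Zephyr, Xia, 38, 14), (Zed, 23, Zephyr, Xia, 17, 28), (Zed, 23, Zephyr, Xia, 20, 13), (Zed, 23, Zephyr, Xia, 38, 14)}
Keep only column(s) mid, aname (6 duplicate(s) eliminated): {(17, Xia), (20, Xia), (38, Xia)}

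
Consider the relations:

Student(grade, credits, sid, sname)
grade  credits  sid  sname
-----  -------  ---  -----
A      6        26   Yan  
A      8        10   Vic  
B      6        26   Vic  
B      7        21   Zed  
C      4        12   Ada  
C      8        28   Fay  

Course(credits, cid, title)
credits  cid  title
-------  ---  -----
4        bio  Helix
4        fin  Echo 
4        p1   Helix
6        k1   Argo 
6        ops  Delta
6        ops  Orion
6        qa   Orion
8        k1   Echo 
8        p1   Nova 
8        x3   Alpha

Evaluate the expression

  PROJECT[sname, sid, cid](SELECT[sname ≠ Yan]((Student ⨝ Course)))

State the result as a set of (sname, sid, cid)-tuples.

Joining Student and Course on credits yields {(A, 6, 26, Yan, k1, Argo), (A, 6, 26, Yan, ops, Delta), (A, 6, 26, Yan, ops, Orion), (A, 6, 26, Yan, qa, Orion), (A, 8, 10, Vic, k1, Echo), (A, 8, 10, Vic, p1, Nova), (A, 8, 10, Vic, x3, Alpha), (B, 6, 26, Vic, k1, Argo), (B, 6, 26, Vic, ops, Delta), (B, 6, 26, Vic, ops, Orion), (B, 6, 26, Vic, qa, Orion), (C, 4, 12, Ada, bio, Helix), (C, 4, 12, Ada, fin, Echo), (C, 4, 12, Ada, p1, Helix), (C, 8, 28, Fay, k1, Echo), (C, 8, 28, Fay, p1, Nova), (C, 8, 28, Fay, x3, Alpha)}.
Apply σ_{sname ≠ Yan}; surviving tuples: {(A, 8, 10, Vic, k1, Echo), (A, 8, 10, Vic, p1, Nova), (A, 8, 10, Vic, x3, Alpha), (B, 6, 26, Vic, k1, Argo), (B, 6, 26, Vic, ops, Delta), (B, 6, 26, Vic, ops, Orion), (B, 6, 26, Vic, qa, Orion), (C, 4, 12, Ada, bio, Helix), (C, 4, 12, Ada, fin, Echo), (C, 4, 12, Ada, p1, Helix), (C, 8, 28, Fay, k1, Echo), (C, 8, 28, Fay, p1, Nova), (C, 8, 28, Fay, x3, Alpha)}
Keep only column(s) sname, sid, cid (1 duplicate(s) eliminated): {(Ada, 12, bio), (Ada, 12, fin), (Ada, 12, p1), (Fay, 28, k1), (Fay, 28, p1), (Fay, 28, x3), (Vic, 10, k1), (Vic, 10, p1), (Vic, 10, x3), (Vic, 26, k1), (Vic, 26, ops), (Vic, 26, qa)}

{(Ada, 12, bio), (Ada, 12, fin), (Ada, 12, p1), (Fay, 28, k1), (Fay, 28, p1), (Fay, 28, x3), (Vic, 10, k1), (Vic, 10, p1), (Vic, 10, x3), (Vic, 26, k1), (Vic, 26, ops), (Vic, 26, qa)}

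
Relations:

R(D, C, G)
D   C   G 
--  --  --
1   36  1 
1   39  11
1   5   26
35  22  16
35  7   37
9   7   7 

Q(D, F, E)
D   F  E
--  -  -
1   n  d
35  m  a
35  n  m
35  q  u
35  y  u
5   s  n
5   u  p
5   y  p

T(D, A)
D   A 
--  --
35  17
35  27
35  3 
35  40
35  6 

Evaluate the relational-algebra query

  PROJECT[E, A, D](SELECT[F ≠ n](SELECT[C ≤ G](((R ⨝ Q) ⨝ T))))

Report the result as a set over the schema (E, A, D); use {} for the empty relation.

R ⋈ Q (natural join on D): {(1, 36, 1, n, d), (1, 39, 11, n, d), (1, 5, 26, n, d), (35, 22, 16, m, a), (35, 22, 16, n, m), (35, 22, 16, q, u), (35, 22, 16, y, u), (35, 7, 37, m, a), (35, 7, 37, n, m), (35, 7, 37, q, u), (35, 7, 37, y, u)}
(R ⨝ Q) ⋈ T (natural join on D): {(35, 22, 16, m, a, 17), (35, 22, 16, m, a, 27), (35, 22, 16, m, a, 3), (35, 22, 16, m, a, 40), (35, 22, 16, m, a, 6), (35, 22, 16, n, m, 17), (35, 22, 16, n, m, 27), (35, 22, 16, n, m, 3), (35, 22, 16, n, m, 40), (35, 22, 16, n, m, 6), (35, 22, 16, q, u, 17), (35, 22, 16, q, u, 27), (35, 22, 16, q, u, 3), (35, 22, 16, q, u, 40), (35, 22, 16, q, u, 6), (35, 22, 16, y, u, 17), (35, 22, 16, y, u, 27), (35, 22, 16, y, u, 3), (35, 22, 16, y, u, 40), (35, 22, 16, y, u, 6), (35, 7, 37, m, a, 17), (35, 7, 37, m, a, 27), (35, 7, 37, m, a, 3), (35, 7, 37, m, a, 40), (35, 7, 37, m, a, 6), (35, 7, 37, n, m, 17), (35, 7, 37, n, m, 27), (35, 7, 37, n, m, 3), (35, 7, 37, n, m, 40), (35, 7, 37, n, m, 6), (35, 7, 37, q, u, 17), (35, 7, 37, q, u, 27), (35, 7, 37, q, u, 3), (35, 7, 37, q, u, 40), (35, 7, 37, q, u, 6), (35, 7, 37, y, u, 17), (35, 7, 37, y, u, 27), (35, 7, 37, y, u, 3), (35, 7, 37, y, u, 40), (35, 7, 37, y, u, 6)}
Selection C ≤ G: {(35, 7, 37, m, a, 17), (35, 7, 37, m, a, 27), (35, 7, 37, m, a, 3), (35, 7, 37, m, a, 40), (35, 7, 37, m, a, 6), (35, 7, 37, n, m, 17), (35, 7, 37, n, m, 27), (35, 7, 37, n, m, 3), (35, 7, 37, n, m, 40), (35, 7, 37, n, m, 6), (35, 7, 37, q, u, 17), (35, 7, 37, q, u, 27), (35, 7, 37, q, u, 3), (35, 7, 37, q, u, 40), (35, 7, 37, q, u, 6), (35, 7, 37, y, u, 17), (35, 7, 37, y, u, 27), (35, 7, 37, y, u, 3), (35, 7, 37, y, u, 40), (35, 7, 37, y, u, 6)}
Selection F ≠ n: {(35, 7, 37, m, a, 17), (35, 7, 37, m, a, 27), (35, 7, 37, m, a, 3), (35, 7, 37, m, a, 40), (35, 7, 37, m, a, 6), (35, 7, 37, q, u, 17), (35, 7, 37, q, u, 27), (35, 7, 37, q, u, 3), (35, 7, 37, q, u, 40), (35, 7, 37, q, u, 6), (35, 7, 37, y, u, 17), (35, 7, 37, y, u, 27), (35, 7, 37, y, u, 3), (35, 7, 37, y, u, 40), (35, 7, 37, y, u, 6)}
Projecting to E, A, D (5 duplicate(s) eliminated): {(a, 17, 35), (a, 27, 35), (a, 3, 35), (a, 40, 35), (a, 6, 35), (u, 17, 35), (u, 27, 35), (u, 3, 35), (u, 40, 35), (u, 6, 35)}

{(a, 17, 35), (a, 27, 35), (a, 3, 35), (a, 40, 35), (a, 6, 35), (u, 17, 35), (u, 27, 35), (u, 3, 35), (u, 40, 35), (u, 6, 35)}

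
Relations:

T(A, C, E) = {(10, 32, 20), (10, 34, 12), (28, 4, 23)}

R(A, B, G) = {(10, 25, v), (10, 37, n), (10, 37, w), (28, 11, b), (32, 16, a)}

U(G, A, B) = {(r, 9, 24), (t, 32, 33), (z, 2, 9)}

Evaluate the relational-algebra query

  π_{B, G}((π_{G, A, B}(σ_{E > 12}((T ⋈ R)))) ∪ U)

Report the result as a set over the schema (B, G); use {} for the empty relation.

Natural join on A: {(10, 32, 20, 25, v), (10, 32, 20, 37, n), (10, 32, 20, 37, w), (10, 34, 12, 25, v), (10, 34, 12, 37, n), (10, 34, 12, 37, w), (28, 4, 23, 11, b)}
σ[E > 12]: keep tuples satisfying E > 12 → {(10, 32, 20, 25, v), (10, 32, 20, 37, n), (10, 32, 20, 37, w), (28, 4, 23, 11, b)}
π_{G, A, B} gives {(b, 28, 11), (n, 10, 37), (v, 10, 25), (w, 10, 37)}.
Taking the union: {(b, 28, 11), (n, 10, 37), (r, 9, 24), (t, 32, 33), (v, 10, 25), (w, 10, 37), (z, 2, 9)}
π_{B, G} gives {(11, b), (24, r), (25, v), (33, t), (37, n), (37, w), (9, z)}.

{(11, b), (24, r), (25, v), (33, t), (37, n), (37, w), (9, z)}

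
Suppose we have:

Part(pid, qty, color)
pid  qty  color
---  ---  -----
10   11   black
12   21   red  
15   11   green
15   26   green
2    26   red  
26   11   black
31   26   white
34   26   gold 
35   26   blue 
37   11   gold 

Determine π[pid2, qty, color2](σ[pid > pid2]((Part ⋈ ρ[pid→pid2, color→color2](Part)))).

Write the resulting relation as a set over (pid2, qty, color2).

ρ[pid→pid2, color→color2]: schema becomes (pid2, qty, color2); tuples unchanged.
Natural join on qty: {(10, 11, black, 10, black), (10, 11, black, 15, green), (10, 11, black, 26, black), (10, 11, black, 37, gold), (12, 21, red, 12, red), (15, 11, green, 10, black), (15, 11, green, 15, green), (15, 11, green, 26, black), (15, 11, green, 37, gold), (15, 26, green, 15, green), (15, 26, green, 2, red), (15, 26, green, 31, white), (15, 26, green, 34, gold), (15, 26, green, 35, blue), (2, 26, red, 15, green), (2, 26, red, 2, red), (2, 26, red, 31, white), (2, 26, red, 34, gold), (2, 26, red, 35, blue), (26, 11, black, 10, black), (26, 11, black, 15, green), (26, 11, black, 26, black), (26, 11, black, 37, gold), (31, 26, white, 15, green), (31, 26, white, 2, red), (31, 26, white, 31, white), (31, 26, white, 34, gold), (31, 26, white, 35, blue), (34, 26, gold, 15, green), (34, 26, gold, 2, red), (34, 26, gold, 31, white), (34, 26, gold, 34, gold), (34, 26, gold, 35, blue), (35, 26, blue, 15, green), (35, 26, blue, 2, red), (35, 26, blue, 31, white), (35, 26, blue, 34, gold), (35, 26, blue, 35, blue), (37, 11, gold, 10, black), (37, 11, gold, 15, green), (37, 11, gold, 26, black), (37, 11, gold, 37, gold)}
Filtering on pid > pid2 leaves {(15, 11, green, 10, black), (15, 26, green, 2, red), (26, 11, black, 10, black), (26, 11, black, 15, green), (31, 26, white, 15, green), (31, 26, white, 2, red), (34, 26, gold, 15, green), (34, 26, gold, 2, red), (34, 26, gold, 31, white), (35, 26, blue, 15, green), (35, 26, blue, 2, red), (35, 26, blue, 31, white), (35, 26, blue, 34, gold), (37, 11, gold, 10, black), (37, 11, gold, 15, green), (37, 11, gold, 26, black)}.
Projecting to pid2, qty, color2 (9 duplicate(s) eliminated): {(10, 11, black), (15, 11, green), (15, 26, green), (2, 26, red), (26, 11, black), (31, 26, white), (34, 26, gold)}

{(10, 11, black), (15, 11, green), (15, 26, green), (2, 26, red), (26, 11, black), (31, 26, white), (34, 26, gold)}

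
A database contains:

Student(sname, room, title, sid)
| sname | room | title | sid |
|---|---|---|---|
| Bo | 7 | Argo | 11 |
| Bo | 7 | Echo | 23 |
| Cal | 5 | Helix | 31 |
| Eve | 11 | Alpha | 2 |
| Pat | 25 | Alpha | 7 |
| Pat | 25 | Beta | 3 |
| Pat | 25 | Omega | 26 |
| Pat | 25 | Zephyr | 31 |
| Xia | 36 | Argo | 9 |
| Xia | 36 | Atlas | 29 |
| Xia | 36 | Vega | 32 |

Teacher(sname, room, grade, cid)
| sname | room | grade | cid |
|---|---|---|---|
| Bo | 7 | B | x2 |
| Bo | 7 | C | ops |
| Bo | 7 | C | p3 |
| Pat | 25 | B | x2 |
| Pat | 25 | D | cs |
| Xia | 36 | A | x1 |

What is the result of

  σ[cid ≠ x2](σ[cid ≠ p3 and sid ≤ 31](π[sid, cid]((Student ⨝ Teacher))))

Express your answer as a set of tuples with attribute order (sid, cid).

{(11, ops), (23, ops), (26, cs), (29, x1), (3, cs), (31, cs), (7, cs), (9, x1)}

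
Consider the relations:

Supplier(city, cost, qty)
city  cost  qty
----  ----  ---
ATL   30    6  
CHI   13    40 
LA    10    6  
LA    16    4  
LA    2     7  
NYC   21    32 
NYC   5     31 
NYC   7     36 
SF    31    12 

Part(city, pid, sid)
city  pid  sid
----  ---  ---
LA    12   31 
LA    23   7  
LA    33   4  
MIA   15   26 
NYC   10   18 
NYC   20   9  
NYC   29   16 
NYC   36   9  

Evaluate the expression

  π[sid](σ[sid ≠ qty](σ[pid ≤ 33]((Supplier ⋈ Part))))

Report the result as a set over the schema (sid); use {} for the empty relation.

Supplier ⋈ Part (natural join on city): {(LA, 10, 6, 12, 31), (LA, 10, 6, 23, 7), (LA, 10, 6, 33, 4), (LA, 16, 4, 12, 31), (LA, 16, 4, 23, 7), (LA, 16, 4, 33, 4), (LA, 2, 7, 12, 31), (LA, 2, 7, 23, 7), (LA, 2, 7, 33, 4), (NYC, 21, 32, 10, 18), (NYC, 21, 32, 20, 9), (NYC, 21, 32, 29, 16), (NYC, 21, 32, 36, 9), (NYC, 5, 31, 10, 18), (NYC, 5, 31, 20, 9), (NYC, 5, 31, 29, 16), (NYC, 5, 31, 36, 9), (NYC, 7, 36, 10, 18), (NYC, 7, 36, 20, 9), (NYC, 7, 36, 29, 16), (NYC, 7, 36, 36, 9)}
σ[pid ≤ 33]: keep tuples satisfying pid ≤ 33 → {(LA, 10, 6, 12, 31), (LA, 10, 6, 23, 7), (LA, 10, 6, 33, 4), (LA, 16, 4, 12, 31), (LA, 16, 4, 23, 7), (LA, 16, 4, 33, 4), (LA, 2, 7, 12, 31), (LA, 2, 7, 23, 7), (LA, 2, 7, 33, 4), (NYC, 21, 32, 10, 18), (NYC, 21, 32, 20, 9), (NYC, 21, 32, 29, 16), (NYC, 5, 31, 10, 18), (NYC, 5, 31, 20, 9), (NYC, 5, 31, 29, 16), (NYC, 7, 36, 10, 18), (NYC, 7, 36, 20, 9), (NYC, 7, 36, 29, 16)}
σ[sid ≠ qty]: keep tuples satisfying sid ≠ qty → {(LA, 10, 6, 12, 31), (LA, 10, 6, 23, 7), (LA, 10, 6, 33, 4), (LA, 16, 4, 12, 31), (LA, 16, 4, 23, 7), (LA, 2, 7, 12, 31), (LA, 2, 7, 33, 4), (NYC, 21, 32, 10, 18), (NYC, 21, 32, 20, 9), (NYC, 21, 32, 29, 16), (NYC, 5, 31, 10, 18), (NYC, 5, 31, 20, 9), (NYC, 5, 31, 29, 16), (NYC, 7, 36, 10, 18), (NYC, 7, 36, 20, 9), (NYC, 7, 36, 29, 16)}
Projecting to sid (10 duplicate(s) eliminated): {16, 18, 31, 4, 7, 9}

{16, 18, 31, 4, 7, 9}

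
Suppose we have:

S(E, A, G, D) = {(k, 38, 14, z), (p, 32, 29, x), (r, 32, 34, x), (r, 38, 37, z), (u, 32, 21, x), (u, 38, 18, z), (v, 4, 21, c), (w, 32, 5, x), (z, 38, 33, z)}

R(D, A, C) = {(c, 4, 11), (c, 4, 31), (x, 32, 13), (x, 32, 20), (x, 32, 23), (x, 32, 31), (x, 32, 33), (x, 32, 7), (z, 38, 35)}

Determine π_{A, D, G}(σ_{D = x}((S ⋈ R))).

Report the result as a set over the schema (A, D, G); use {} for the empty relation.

Joining S and R on A, D yields {(k, 38, 14, z, 35), (p, 32, 29, x, 13), (p, 32, 29, x, 20), (p, 32, 29, x, 23), (p, 32, 29, x, 31), (p, 32, 29, x, 33), (p, 32, 29, x, 7), (r, 32, 34, x, 13), (r, 32, 34, x, 20), (r, 32, 34, x, 23), (r, 32, 34, x, 31), (r, 32, 34, x, 33), (r, 32, 34, x, 7), (r, 38, 37, z, 35), (u, 32, 21, x, 13), (u, 32, 21, x, 20), (u, 32, 21, x, 23), (u, 32, 21, x, 31), (u, 32, 21, x, 33), (u, 32, 21, x, 7), (u, 38, 18, z, 35), (v, 4, 21, c, 11), (v, 4, 21, c, 31), (w, 32, 5, x, 13), (w, 32, 5, x, 20), (w, 32, 5, x, 23), (w, 32, 5, x, 31), (w, 32, 5, x, 33), (w, 32, 5, x, 7), (z, 38, 33, z, 35)}.
Filtering on D = x leaves {(p, 32, 29, x, 13), (p, 32, 29, x, 20), (p, 32, 29, x, 23), (p, 32, 29, x, 31), (p, 32, 29, x, 33), (p, 32, 29, x, 7), (r, 32, 34, x, 13), (r, 32, 34, x, 20), (r, 32, 34, x, 23), (r, 32, 34, x, 31), (r, 32, 34, x, 33), (r, 32, 34, x, 7), (u, 32, 21, x, 13), (u, 32, 21, x, 20), (u, 32, 21, x, 23), (u, 32, 21, x, 31), (u, 32, 21, x, 33), (u, 32, 21, x, 7), (w, 32, 5, x, 13), (w, 32, 5, x, 20), (w, 32, 5, x, 23), (w, 32, 5, x, 31), (w, 32, 5, x, 33), (w, 32, 5, x, 7)}.
π[A, D, G]: project onto (A, D, G) (20 duplicate(s) eliminated) → {(32, x, 21), (32, x, 29), (32, x, 34), (32, x, 5)}

{(32, x, 21), (32, x, 29), (32, x, 34), (32, x, 5)}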